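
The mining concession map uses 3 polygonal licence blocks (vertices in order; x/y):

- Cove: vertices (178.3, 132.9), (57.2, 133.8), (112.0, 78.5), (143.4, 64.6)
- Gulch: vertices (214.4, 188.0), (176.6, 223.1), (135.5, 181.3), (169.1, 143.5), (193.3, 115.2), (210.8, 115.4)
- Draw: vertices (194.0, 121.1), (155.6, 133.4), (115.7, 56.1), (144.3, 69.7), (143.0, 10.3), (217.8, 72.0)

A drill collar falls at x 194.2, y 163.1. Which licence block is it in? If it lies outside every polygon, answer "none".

Gulch

Cast a ray rightward from (194.2, 163.1). For each polygon, the edges (by vertex number in listed order) whose endpoints lie on opposite sides of y = 163.1, where each meets that height, and whether that is right or left of the point:
Cove: no edge straddles that height → 0 crossings.
Gulch: 3–4 at x≈151.68 (left), 6–1 at x≈213.17 (right) → 1 crossing.
Draw: no edge straddles that height → 0 crossings.
Only Gulch has an odd count, so the point is inside Gulch.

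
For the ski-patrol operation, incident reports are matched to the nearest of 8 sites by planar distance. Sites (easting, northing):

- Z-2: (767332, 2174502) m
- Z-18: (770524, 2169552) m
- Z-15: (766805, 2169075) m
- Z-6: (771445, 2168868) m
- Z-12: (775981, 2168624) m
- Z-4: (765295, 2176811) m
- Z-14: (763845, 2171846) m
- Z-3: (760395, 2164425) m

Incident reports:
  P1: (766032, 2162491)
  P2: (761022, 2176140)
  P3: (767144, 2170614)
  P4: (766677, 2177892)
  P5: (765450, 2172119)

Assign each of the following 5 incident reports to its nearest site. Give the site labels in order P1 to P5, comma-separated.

Z-3, Z-4, Z-15, Z-4, Z-14

P1 → Z-3 (d²=35516125.00)
P2 → Z-4 (d²=18708770.00)
P3 → Z-15 (d²=2483442.00)
P4 → Z-4 (d²=3078485.00)
P5 → Z-14 (d²=2650554.00)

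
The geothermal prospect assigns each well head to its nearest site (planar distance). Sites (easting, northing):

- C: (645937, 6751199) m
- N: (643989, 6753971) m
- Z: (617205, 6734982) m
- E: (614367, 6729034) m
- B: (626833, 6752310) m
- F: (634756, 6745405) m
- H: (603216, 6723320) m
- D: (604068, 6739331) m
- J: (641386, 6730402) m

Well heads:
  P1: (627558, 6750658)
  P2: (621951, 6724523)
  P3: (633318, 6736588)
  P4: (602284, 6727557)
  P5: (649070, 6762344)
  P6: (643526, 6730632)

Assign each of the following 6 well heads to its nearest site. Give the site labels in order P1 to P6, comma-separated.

B, E, F, H, N, J

P1 → B (d²=3254729.00)
P2 → E (d²=77866177.00)
P3 → F (d²=79807333.00)
P4 → H (d²=18820793.00)
P5 → N (d²=95923690.00)
P6 → J (d²=4632500.00)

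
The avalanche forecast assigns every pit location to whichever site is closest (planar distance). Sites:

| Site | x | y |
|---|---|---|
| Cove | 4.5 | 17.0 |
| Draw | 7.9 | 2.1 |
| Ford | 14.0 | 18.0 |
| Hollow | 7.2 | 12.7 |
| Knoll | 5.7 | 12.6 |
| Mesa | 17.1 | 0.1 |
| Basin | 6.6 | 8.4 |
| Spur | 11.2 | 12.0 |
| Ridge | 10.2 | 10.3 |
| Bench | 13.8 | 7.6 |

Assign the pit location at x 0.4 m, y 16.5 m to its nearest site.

Squared distances to each site:
Cove: 17.060; Draw: 263.610; Ford: 187.210; Hollow: 60.680; Knoll: 43.300; Mesa: 547.850; Basin: 104.050; Spur: 136.890; Ridge: 134.480; Bench: 258.770.
Minimum at Cove.

Cove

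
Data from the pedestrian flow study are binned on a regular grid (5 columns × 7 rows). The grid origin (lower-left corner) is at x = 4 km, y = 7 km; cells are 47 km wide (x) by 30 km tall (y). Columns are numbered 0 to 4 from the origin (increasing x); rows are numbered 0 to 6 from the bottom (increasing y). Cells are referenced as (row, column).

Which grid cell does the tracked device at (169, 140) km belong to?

(4, 3)

Column index: ⌊(169 − 4) / 47⌋ = ⌊3.511⌋ = 3
Row offset from origin: ⌊(140 − 7) / 30⌋ = ⌊4.433⌋ = 4 → row 4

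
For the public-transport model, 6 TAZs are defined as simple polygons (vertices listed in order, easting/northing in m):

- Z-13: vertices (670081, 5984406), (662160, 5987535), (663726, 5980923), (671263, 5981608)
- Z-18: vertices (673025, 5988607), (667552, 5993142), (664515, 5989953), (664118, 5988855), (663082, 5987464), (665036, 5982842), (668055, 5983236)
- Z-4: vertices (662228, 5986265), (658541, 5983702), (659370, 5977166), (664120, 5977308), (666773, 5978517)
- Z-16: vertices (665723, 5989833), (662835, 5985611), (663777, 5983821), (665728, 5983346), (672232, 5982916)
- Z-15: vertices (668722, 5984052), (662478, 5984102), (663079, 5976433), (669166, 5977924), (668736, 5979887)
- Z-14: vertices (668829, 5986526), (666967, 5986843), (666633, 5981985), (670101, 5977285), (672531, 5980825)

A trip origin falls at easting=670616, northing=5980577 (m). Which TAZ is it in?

Cast a ray rightward from (670616, 5980577). For each polygon, the edges (by vertex number in listed order) whose endpoints lie on opposite sides of northing = 5980577, where each meets that height, and whether that is right or left of the point:
Z-13: no edge straddles that height → 0 crossings.
Z-18: no edge straddles that height → 0 crossings.
Z-4: 2–3 at easting≈658937.4 (left), 5–1 at easting≈665564.6 (left) → 0 crossings.
Z-16: no edge straddles that height → 0 crossings.
Z-15: 2–3 at easting≈662754.2 (left), 5–1 at easting≈668733.7 (left) → 0 crossings.
Z-14: 3–4 at easting≈667671.9 (left), 4–5 at easting≈672360.8 (right) → 1 crossing.
Only Z-14 has an odd count, so the point is inside Z-14.

Z-14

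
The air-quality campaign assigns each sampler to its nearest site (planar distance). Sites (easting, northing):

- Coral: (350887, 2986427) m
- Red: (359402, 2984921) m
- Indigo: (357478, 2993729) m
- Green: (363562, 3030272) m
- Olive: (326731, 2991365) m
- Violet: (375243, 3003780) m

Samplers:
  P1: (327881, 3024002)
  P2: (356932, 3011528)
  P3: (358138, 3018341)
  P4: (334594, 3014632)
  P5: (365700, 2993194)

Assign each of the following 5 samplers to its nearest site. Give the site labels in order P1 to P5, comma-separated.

Olive, Indigo, Green, Olive, Indigo

P1 → Olive (d²=1066496269.00)
P2 → Indigo (d²=317102517.00)
P3 → Green (d²=171768537.00)
P4 → Olive (d²=603180058.00)
P5 → Indigo (d²=67887509.00)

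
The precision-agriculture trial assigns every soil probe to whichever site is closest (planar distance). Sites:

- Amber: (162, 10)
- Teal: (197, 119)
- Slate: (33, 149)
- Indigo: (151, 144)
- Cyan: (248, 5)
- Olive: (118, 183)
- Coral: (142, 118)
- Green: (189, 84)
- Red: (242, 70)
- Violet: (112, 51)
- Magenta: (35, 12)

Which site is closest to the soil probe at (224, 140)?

Teal

Squared distances to each site:
Amber: 20744.000; Teal: 1170.000; Slate: 36562.000; Indigo: 5345.000; Cyan: 18801.000; Olive: 13085.000; Coral: 7208.000; Green: 4361.000; Red: 5224.000; Violet: 20465.000; Magenta: 52105.000.
Minimum at Teal.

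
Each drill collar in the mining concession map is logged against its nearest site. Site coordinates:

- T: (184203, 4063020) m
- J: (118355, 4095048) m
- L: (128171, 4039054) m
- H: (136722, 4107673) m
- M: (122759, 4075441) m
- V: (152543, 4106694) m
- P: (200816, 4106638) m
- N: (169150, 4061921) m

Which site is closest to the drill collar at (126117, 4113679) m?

H

Squared distances to each site:
T: 5940317677.000; J: 407362805.000; L: 5573109541.000; H: 148538061.000; M: 1473420808.000; V: 747123701.000; P: 5629516282.000; N: 4530729653.000.
Minimum at H.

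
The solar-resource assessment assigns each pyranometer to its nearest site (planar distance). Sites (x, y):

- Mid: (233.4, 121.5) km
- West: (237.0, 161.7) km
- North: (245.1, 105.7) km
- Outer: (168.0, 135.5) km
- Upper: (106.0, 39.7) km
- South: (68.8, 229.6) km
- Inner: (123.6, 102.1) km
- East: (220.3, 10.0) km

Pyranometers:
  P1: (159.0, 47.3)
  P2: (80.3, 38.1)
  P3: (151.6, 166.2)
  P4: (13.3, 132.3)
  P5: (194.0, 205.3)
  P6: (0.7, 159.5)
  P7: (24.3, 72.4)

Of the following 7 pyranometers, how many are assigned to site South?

2

P1 → Upper
P2 → Upper
P3 → Outer
P4 → South
P5 → West
P6 → South
P7 → Upper
2 of the 7 go to South.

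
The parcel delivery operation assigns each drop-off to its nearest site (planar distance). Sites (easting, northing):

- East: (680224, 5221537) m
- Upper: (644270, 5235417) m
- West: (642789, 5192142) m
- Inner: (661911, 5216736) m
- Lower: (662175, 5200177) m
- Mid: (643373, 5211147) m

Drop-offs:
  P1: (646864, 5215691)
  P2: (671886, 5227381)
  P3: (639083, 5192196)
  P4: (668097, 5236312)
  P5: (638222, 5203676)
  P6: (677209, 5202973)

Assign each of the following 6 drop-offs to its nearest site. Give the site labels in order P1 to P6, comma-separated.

Mid, East, West, East, Mid, Lower

P1 → Mid (d²=32835017.00)
P2 → East (d²=103674580.00)
P3 → West (d²=13737352.00)
P4 → East (d²=365364754.00)
P5 → Mid (d²=82348642.00)
P6 → Lower (d²=233838772.00)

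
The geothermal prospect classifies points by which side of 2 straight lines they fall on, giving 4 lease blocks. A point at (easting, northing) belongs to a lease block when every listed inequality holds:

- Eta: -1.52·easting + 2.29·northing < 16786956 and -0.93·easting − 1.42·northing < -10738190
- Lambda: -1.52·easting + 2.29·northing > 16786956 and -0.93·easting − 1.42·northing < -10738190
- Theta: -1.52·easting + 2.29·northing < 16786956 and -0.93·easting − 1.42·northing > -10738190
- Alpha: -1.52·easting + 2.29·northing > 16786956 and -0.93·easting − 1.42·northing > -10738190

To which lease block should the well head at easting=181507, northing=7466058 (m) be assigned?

-1.52·181507 + 2.29·7466058 = 16821382.180, which is > 16786956
-0.93·181507 − 1.42·7466058 = -10770603.870, which is < -10738190
This sign pattern matches Lambda.

Lambda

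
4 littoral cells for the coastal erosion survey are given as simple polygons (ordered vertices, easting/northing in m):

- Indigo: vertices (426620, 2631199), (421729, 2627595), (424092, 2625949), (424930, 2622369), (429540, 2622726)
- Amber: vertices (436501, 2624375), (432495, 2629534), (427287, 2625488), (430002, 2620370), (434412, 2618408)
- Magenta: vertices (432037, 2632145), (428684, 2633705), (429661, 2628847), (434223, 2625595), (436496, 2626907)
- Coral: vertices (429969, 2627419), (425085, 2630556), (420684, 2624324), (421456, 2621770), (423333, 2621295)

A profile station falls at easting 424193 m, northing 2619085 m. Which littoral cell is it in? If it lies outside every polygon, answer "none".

Cast a ray rightward from (424193, 2619085). For each polygon, the edges (by vertex number in listed order) whose endpoints lie on opposite sides of northing = 2619085, where each meets that height, and whether that is right or left of the point:
Indigo: no edge straddles that height → 0 crossings.
Amber: 4–5 at easting≈432890.3 (right), 5–1 at easting≈434649.0 (right) → 2 crossings.
Magenta: no edge straddles that height → 0 crossings.
Coral: no edge straddles that height → 0 crossings.
All counts are even, so the point lies outside every listed polygon.

none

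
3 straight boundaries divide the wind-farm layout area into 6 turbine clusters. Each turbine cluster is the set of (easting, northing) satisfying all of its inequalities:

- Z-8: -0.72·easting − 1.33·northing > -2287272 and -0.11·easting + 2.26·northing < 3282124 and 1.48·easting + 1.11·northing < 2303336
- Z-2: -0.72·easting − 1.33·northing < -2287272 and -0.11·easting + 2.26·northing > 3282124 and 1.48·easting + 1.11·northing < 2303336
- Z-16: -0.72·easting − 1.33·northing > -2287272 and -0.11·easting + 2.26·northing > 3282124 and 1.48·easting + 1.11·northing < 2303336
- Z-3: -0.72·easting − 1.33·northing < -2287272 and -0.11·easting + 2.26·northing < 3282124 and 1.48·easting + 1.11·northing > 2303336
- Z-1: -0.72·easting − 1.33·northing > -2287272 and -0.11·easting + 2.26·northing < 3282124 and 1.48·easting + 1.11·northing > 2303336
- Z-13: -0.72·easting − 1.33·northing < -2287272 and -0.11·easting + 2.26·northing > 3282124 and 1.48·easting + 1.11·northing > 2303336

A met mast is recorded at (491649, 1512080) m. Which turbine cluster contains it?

Z-13

-0.72·491649 − 1.33·1512080 = -2365053.680, which is < -2287272
-0.11·491649 + 2.26·1512080 = 3363219.410, which is > 3282124
1.48·491649 + 1.11·1512080 = 2406049.320, which is > 2303336
This sign pattern matches Z-13.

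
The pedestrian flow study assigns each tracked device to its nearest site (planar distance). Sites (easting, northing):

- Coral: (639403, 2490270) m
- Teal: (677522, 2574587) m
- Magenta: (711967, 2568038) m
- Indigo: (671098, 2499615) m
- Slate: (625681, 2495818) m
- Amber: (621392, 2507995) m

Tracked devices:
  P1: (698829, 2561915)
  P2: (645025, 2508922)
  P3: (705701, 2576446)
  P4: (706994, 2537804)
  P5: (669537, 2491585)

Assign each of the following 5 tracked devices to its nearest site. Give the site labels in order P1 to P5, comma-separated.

Magenta, Coral, Magenta, Magenta, Indigo

P1 → Magenta (d²=210098173.00)
P2 → Coral (d²=379503988.00)
P3 → Magenta (d²=109957220.00)
P4 → Magenta (d²=938825485.00)
P5 → Indigo (d²=66917621.00)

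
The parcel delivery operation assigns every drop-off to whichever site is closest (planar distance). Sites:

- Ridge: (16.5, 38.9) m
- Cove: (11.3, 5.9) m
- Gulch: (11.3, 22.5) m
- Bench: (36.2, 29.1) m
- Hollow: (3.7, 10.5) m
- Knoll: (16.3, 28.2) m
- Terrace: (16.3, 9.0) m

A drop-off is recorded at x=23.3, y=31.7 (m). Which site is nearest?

Squared distances to each site:
Ridge: 98.080; Cove: 809.640; Gulch: 228.640; Bench: 173.170; Hollow: 833.600; Knoll: 61.250; Terrace: 564.290.
Minimum at Knoll.

Knoll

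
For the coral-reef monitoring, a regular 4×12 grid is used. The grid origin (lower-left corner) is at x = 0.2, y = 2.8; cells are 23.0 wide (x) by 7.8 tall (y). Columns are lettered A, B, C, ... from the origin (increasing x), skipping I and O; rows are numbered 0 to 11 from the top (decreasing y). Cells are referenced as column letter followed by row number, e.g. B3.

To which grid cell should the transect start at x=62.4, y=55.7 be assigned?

C5

Column index: ⌊(62.4 − 0.2) / 23.0⌋ = ⌊2.704⌋ = 2 → column C
Row offset from origin: ⌊(55.7 − 2.8) / 7.8⌋ = ⌊6.782⌋ = 6 → row 5 (counted from top)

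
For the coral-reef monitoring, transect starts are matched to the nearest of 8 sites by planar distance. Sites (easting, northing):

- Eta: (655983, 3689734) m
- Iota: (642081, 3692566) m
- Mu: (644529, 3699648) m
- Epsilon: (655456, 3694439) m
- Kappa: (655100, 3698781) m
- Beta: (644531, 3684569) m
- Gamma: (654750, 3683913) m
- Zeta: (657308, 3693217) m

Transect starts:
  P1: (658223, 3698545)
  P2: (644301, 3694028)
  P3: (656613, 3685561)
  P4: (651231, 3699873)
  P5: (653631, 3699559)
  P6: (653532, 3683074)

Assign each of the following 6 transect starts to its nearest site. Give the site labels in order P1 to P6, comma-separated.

P1 → Kappa (d²=9808825.00)
P2 → Iota (d²=7065844.00)
P3 → Gamma (d²=6186673.00)
P4 → Kappa (d²=16161625.00)
P5 → Kappa (d²=2763245.00)
P6 → Gamma (d²=2187445.00)

Kappa, Iota, Gamma, Kappa, Kappa, Gamma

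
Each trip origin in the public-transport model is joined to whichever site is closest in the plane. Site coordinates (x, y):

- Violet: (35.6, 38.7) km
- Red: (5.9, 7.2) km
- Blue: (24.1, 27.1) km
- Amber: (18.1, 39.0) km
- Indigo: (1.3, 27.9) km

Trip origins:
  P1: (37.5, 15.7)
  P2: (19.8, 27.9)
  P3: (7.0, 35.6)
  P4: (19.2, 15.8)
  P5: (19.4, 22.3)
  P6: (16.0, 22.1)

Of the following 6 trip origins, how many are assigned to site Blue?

5

P1 → Blue
P2 → Blue
P3 → Indigo
P4 → Blue
P5 → Blue
P6 → Blue
5 of the 6 go to Blue.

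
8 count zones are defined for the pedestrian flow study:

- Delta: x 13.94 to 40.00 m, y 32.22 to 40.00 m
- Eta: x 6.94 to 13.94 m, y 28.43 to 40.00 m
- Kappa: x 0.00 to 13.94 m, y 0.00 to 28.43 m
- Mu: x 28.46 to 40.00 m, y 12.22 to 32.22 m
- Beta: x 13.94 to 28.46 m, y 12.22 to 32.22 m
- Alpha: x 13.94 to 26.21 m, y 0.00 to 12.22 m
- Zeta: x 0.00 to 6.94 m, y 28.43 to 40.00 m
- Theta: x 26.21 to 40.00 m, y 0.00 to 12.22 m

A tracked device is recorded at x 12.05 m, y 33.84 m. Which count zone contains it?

Eta

The point has x = 12.05 and y = 33.84.
Only Eta satisfies 6.94 ≤ x ≤ 13.94 and 28.43 ≤ y ≤ 40.00.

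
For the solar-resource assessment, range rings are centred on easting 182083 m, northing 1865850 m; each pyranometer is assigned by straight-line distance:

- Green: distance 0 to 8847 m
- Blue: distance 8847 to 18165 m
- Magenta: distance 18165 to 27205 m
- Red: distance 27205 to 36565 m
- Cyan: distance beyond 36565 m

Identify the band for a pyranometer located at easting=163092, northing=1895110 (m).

Red

Distance = √((163092−182083)² + (1895110−1865850)²) = √(360658081.000 + 856147600.000) = 34882.742 m.
27205 ≤ 34882.742 < 36565 → Red.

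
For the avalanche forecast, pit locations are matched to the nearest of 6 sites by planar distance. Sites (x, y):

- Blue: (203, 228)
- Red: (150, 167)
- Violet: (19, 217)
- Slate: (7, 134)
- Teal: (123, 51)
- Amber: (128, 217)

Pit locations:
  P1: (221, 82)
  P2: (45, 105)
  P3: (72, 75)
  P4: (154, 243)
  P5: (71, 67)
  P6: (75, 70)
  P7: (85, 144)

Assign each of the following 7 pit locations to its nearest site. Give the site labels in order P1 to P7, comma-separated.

Teal, Slate, Teal, Amber, Teal, Teal, Red

P1 → Teal (d²=10565.00)
P2 → Slate (d²=2285.00)
P3 → Teal (d²=3177.00)
P4 → Amber (d²=1352.00)
P5 → Teal (d²=2960.00)
P6 → Teal (d²=2665.00)
P7 → Red (d²=4754.00)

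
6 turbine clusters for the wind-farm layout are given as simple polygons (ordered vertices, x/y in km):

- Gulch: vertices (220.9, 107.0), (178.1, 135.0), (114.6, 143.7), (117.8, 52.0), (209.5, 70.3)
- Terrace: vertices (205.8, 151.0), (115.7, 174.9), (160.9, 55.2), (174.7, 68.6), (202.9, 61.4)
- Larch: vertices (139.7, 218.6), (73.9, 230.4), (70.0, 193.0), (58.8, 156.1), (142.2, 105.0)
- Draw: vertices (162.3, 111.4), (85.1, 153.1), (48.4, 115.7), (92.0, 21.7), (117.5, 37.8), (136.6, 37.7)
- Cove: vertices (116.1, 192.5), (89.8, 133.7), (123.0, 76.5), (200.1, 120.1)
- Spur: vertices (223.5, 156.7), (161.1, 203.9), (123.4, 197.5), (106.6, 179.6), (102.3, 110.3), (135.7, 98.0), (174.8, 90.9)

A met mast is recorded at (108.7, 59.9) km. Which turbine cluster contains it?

Cast a ray rightward from (108.7, 59.9). For each polygon, the edges (by vertex number in listed order) whose endpoints lie on opposite sides of y = 59.9, where each meets that height, and whether that is right or left of the point:
Gulch: 3–4 at x≈117.52 (right), 4–5 at x≈157.39 (right) → 2 crossings.
Terrace: 2–3 at x≈159.13 (right), 3–4 at x≈165.74 (right) → 2 crossings.
Larch: no edge straddles that height → 0 crossings.
Draw: 3–4 at x≈74.28 (left), 6–1 at x≈144.34 (right) → 1 crossing.
Cove: no edge straddles that height → 0 crossings.
Spur: no edge straddles that height → 0 crossings.
Only Draw has an odd count, so the point is inside Draw.

Draw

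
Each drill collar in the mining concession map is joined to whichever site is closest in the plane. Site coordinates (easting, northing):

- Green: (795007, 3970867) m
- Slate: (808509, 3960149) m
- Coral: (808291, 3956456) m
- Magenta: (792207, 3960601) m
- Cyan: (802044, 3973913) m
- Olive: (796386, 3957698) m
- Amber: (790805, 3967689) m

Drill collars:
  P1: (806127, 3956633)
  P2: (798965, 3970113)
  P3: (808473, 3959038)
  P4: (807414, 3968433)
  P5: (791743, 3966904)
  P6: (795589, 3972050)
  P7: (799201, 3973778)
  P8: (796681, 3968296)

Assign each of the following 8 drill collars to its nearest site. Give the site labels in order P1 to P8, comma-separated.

Coral, Green, Slate, Cyan, Amber, Green, Cyan, Green

P1 → Coral (d²=4714225.00)
P2 → Green (d²=16234280.00)
P3 → Slate (d²=1235617.00)
P4 → Cyan (d²=58867300.00)
P5 → Amber (d²=1496069.00)
P6 → Green (d²=1738213.00)
P7 → Cyan (d²=8100874.00)
P8 → Green (d²=9412317.00)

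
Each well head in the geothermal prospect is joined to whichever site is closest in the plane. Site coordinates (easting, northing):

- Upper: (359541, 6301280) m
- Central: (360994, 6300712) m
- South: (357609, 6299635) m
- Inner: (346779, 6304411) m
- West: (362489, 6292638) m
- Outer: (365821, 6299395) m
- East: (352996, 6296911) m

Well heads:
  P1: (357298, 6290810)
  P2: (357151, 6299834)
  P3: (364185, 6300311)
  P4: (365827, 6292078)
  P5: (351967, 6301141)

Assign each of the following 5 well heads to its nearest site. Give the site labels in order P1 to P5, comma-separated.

P1 → West (d²=30288065.00)
P2 → South (d²=249365.00)
P3 → Outer (d²=3515552.00)
P4 → West (d²=11455844.00)
P5 → East (d²=18951741.00)

West, South, Outer, West, East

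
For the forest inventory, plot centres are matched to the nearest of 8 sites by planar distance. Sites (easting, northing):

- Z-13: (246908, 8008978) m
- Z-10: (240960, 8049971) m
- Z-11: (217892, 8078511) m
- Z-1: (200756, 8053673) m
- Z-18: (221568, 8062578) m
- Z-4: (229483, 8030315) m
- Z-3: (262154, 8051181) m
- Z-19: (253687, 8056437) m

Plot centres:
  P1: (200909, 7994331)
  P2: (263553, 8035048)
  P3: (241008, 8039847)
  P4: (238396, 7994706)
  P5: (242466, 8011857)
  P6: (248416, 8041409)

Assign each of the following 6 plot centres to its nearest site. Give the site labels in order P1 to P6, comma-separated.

P1 → Z-4 (d²=2111321732.00)
P2 → Z-3 (d²=262230890.00)
P3 → Z-10 (d²=102497680.00)
P4 → Z-13 (d²=276144128.00)
P5 → Z-13 (d²=28020005.00)
P6 → Z-10 (d²=128899780.00)

Z-4, Z-3, Z-10, Z-13, Z-13, Z-10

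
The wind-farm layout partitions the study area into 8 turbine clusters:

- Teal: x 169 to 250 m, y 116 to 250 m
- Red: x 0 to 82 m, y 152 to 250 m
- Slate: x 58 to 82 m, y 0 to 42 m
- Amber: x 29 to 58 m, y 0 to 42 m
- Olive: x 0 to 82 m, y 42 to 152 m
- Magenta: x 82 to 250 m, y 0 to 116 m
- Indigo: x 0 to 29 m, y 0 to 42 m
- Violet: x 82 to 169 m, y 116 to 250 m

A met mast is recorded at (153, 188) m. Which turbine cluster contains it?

Violet

The point has x = 153 and y = 188.
Only Violet satisfies 82 ≤ x ≤ 169 and 116 ≤ y ≤ 250.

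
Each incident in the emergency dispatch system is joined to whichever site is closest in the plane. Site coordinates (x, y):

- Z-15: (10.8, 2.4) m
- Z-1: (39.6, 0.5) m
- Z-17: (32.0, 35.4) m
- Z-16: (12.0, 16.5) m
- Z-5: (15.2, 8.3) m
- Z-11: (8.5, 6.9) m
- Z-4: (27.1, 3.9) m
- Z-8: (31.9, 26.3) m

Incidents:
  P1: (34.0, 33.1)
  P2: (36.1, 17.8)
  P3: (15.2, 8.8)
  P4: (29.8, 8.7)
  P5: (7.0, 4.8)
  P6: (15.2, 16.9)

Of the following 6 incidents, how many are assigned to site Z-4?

1

P1 → Z-17
P2 → Z-8
P3 → Z-5
P4 → Z-4
P5 → Z-11
P6 → Z-16
1 of the 6 goes to Z-4.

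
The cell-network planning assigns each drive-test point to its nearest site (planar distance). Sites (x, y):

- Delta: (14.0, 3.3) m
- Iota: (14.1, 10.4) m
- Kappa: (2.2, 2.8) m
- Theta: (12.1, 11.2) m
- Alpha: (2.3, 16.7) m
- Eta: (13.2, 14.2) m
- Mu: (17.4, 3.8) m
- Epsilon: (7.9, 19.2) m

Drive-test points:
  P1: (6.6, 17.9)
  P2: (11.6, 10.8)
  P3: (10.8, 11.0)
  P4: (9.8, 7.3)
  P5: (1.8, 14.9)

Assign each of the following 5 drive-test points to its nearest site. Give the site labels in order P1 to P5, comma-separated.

P1 → Epsilon (d²=3.38)
P2 → Theta (d²=0.41)
P3 → Theta (d²=1.73)
P4 → Theta (d²=20.50)
P5 → Alpha (d²=3.49)

Epsilon, Theta, Theta, Theta, Alpha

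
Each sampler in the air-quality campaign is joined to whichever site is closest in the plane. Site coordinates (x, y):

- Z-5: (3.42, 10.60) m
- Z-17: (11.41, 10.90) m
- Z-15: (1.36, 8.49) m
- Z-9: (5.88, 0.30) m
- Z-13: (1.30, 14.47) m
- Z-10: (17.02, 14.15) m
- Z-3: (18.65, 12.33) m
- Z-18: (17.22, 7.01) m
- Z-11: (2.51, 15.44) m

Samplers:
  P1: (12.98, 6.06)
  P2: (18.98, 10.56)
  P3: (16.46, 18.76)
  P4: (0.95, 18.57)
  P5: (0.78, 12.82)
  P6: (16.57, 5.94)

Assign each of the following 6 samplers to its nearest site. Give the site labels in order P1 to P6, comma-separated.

P1 → Z-18 (d²=18.88)
P2 → Z-3 (d²=3.24)
P3 → Z-10 (d²=21.57)
P4 → Z-11 (d²=12.23)
P5 → Z-13 (d²=2.99)
P6 → Z-18 (d²=1.57)

Z-18, Z-3, Z-10, Z-11, Z-13, Z-18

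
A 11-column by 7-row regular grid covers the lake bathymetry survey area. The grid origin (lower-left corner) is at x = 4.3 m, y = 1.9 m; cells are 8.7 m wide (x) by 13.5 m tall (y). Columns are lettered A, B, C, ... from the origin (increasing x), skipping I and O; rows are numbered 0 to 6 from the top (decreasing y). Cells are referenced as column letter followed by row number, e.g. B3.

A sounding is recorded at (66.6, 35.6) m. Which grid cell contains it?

Column index: ⌊(66.6 − 4.3) / 8.7⌋ = ⌊7.161⌋ = 7 → column H
Row offset from origin: ⌊(35.6 − 1.9) / 13.5⌋ = ⌊2.496⌋ = 2 → row 4 (counted from top)

H4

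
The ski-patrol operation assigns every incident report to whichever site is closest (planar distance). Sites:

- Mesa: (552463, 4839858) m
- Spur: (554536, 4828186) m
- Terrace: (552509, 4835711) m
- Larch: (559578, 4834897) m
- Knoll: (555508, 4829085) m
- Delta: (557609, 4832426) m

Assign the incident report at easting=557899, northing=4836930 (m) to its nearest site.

Larch

Squared distances to each site:
Mesa: 38123280.000; Spur: 87767305.000; Terrace: 30538061.000; Larch: 6952130.000; Knoll: 67260906.000; Delta: 20370116.000.
Minimum at Larch.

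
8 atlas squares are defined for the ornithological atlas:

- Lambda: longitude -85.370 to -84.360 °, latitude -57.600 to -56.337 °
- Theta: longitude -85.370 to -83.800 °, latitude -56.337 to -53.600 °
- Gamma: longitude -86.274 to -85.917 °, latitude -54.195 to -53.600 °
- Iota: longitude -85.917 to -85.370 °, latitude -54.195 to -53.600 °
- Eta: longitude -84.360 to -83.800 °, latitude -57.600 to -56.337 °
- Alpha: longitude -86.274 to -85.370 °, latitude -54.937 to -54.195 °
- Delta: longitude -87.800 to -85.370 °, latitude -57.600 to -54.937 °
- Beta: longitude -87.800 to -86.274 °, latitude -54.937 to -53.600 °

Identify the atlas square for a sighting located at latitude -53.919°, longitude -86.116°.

The point has longitude = -86.116 and latitude = -53.919.
Only Gamma satisfies -86.274 ≤ longitude ≤ -85.917 and -54.195 ≤ latitude ≤ -53.600.

Gamma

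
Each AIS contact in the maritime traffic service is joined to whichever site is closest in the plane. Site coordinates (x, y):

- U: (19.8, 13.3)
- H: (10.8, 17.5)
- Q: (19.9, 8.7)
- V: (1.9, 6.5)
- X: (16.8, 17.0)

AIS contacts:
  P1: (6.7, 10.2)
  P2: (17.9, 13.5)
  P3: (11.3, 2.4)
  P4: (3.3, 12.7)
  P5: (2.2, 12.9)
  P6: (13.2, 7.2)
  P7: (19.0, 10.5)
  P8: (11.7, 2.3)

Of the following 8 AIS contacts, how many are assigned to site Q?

3

P1 → V
P2 → U
P3 → V
P4 → V
P5 → V
P6 → Q
P7 → Q
P8 → Q
3 of the 8 go to Q.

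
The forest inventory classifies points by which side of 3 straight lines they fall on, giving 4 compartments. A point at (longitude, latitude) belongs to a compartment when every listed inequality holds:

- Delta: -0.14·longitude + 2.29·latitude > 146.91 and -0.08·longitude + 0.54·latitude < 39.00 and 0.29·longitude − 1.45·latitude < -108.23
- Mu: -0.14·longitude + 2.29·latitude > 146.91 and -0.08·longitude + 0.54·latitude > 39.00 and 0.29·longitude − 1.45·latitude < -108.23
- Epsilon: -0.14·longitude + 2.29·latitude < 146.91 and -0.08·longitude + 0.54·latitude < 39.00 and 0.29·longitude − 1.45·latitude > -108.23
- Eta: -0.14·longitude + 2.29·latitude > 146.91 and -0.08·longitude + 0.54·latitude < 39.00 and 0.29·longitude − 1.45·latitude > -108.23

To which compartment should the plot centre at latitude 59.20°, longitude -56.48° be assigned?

-0.14·-56.48 + 2.29·59.20 = 143.475, which is < 146.91
-0.08·-56.48 + 0.54·59.20 = 36.486, which is < 39.00
0.29·-56.48 − 1.45·59.20 = -102.219, which is > -108.23
This sign pattern matches Epsilon.

Epsilon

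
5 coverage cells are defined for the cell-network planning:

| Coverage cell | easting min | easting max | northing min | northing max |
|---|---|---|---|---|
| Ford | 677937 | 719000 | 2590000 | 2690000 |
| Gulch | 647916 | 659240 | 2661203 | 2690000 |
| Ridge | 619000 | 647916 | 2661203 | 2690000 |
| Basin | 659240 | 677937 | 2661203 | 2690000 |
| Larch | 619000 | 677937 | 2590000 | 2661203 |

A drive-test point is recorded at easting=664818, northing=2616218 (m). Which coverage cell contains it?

The point has easting = 664818 and northing = 2616218.
Only Larch satisfies 619000 ≤ easting ≤ 677937 and 2590000 ≤ northing ≤ 2661203.

Larch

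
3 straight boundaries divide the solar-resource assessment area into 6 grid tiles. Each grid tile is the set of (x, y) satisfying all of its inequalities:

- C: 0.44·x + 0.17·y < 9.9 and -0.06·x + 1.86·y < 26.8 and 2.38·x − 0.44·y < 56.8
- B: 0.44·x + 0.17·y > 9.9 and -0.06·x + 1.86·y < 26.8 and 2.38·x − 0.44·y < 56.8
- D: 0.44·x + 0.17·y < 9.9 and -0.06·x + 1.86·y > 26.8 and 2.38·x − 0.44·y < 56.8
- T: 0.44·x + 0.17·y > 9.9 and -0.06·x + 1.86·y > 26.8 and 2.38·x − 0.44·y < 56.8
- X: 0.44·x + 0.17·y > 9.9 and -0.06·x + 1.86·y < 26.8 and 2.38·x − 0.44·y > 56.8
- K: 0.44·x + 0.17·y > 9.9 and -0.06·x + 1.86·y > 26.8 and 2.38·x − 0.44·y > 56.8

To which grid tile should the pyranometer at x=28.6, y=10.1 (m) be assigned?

X

0.44·28.6 + 0.17·10.1 = 14.301, which is > 9.9
-0.06·28.6 + 1.86·10.1 = 17.070, which is < 26.8
2.38·28.6 − 0.44·10.1 = 63.624, which is > 56.8
This sign pattern matches X.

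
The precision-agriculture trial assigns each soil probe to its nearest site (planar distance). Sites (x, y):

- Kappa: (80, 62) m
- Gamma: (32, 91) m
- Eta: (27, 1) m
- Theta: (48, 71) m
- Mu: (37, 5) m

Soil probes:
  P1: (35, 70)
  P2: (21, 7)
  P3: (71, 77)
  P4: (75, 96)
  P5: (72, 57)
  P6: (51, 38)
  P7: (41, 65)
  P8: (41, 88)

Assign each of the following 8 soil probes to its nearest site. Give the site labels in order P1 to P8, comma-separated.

P1 → Theta (d²=170.00)
P2 → Eta (d²=72.00)
P3 → Kappa (d²=306.00)
P4 → Kappa (d²=1181.00)
P5 → Kappa (d²=89.00)
P6 → Theta (d²=1098.00)
P7 → Theta (d²=85.00)
P8 → Gamma (d²=90.00)

Theta, Eta, Kappa, Kappa, Kappa, Theta, Theta, Gamma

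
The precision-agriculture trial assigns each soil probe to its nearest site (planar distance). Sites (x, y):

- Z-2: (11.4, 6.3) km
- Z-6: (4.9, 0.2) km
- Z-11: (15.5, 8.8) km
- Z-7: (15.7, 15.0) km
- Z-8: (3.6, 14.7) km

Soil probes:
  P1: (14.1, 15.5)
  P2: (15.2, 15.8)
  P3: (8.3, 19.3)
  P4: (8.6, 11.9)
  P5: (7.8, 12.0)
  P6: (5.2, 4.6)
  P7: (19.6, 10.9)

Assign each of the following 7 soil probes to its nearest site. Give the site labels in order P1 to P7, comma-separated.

Z-7, Z-7, Z-8, Z-8, Z-8, Z-6, Z-11

P1 → Z-7 (d²=2.81)
P2 → Z-7 (d²=0.89)
P3 → Z-8 (d²=43.25)
P4 → Z-8 (d²=32.84)
P5 → Z-8 (d²=24.93)
P6 → Z-6 (d²=19.45)
P7 → Z-11 (d²=21.22)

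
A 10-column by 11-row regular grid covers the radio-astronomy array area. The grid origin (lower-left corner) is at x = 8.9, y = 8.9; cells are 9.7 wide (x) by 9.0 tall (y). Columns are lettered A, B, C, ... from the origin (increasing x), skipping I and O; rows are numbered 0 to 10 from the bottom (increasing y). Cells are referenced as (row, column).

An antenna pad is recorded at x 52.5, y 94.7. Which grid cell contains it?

Column index: ⌊(52.5 − 8.9) / 9.7⌋ = ⌊4.495⌋ = 4 → column E
Row offset from origin: ⌊(94.7 − 8.9) / 9.0⌋ = ⌊9.533⌋ = 9 → row 9

(9, E)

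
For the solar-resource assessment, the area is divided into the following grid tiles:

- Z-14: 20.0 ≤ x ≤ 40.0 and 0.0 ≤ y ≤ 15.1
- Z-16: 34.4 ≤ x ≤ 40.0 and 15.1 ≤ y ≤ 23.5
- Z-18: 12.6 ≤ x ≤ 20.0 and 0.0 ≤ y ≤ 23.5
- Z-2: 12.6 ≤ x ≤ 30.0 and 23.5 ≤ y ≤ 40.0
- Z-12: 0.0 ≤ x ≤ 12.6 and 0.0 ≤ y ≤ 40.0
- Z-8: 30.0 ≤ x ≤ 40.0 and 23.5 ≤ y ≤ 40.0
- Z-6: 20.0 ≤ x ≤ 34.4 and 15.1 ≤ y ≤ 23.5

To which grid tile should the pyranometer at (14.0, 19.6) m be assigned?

Z-18

The point has x = 14.0 and y = 19.6.
Only Z-18 satisfies 12.6 ≤ x ≤ 20.0 and 0.0 ≤ y ≤ 23.5.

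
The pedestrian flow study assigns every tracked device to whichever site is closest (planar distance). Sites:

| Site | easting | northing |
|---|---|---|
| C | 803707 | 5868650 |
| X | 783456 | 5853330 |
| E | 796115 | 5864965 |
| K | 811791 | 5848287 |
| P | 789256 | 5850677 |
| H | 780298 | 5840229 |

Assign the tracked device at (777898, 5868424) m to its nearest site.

X

Squared distances to each site:
C: 666155557.000; X: 258720200.000; E: 343823770.000; K: 1554234218.000; P: 443960173.000; H: 800718025.000.
Minimum at X.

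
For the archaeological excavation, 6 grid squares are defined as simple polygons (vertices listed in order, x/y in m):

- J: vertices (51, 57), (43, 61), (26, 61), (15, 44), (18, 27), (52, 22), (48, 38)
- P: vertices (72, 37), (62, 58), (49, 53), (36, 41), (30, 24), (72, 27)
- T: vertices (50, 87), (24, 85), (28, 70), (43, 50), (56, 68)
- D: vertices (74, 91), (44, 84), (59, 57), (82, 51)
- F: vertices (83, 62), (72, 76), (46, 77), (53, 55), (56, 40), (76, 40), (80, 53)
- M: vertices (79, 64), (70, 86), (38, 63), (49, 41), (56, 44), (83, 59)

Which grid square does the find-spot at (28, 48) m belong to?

J

Cast a ray rightward from (28, 48). For each polygon, the edges (by vertex number in listed order) whose endpoints lie on opposite sides of y = 48, where each meets that height, and whether that is right or left of the point:
J: 3–4 at x≈17.6 (left), 7–1 at x≈49.6 (right) → 1 crossing.
P: 1–2 at x≈66.8 (right), 3–4 at x≈43.6 (right) → 2 crossings.
T: no edge straddles that height → 0 crossings.
D: no edge straddles that height → 0 crossings.
F: 4–5 at x≈54.4 (right), 6–7 at x≈78.5 (right) → 2 crossings.
M: 3–4 at x≈45.5 (right), 5–6 at x≈63.2 (right) → 2 crossings.
Only J has an odd count, so the point is inside J.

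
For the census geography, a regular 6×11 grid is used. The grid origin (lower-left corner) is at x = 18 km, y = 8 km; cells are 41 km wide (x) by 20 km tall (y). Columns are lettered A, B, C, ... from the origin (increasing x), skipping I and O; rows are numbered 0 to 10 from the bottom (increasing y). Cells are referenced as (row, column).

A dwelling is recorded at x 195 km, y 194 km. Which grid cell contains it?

Column index: ⌊(195 − 18) / 41⌋ = ⌊4.317⌋ = 4 → column E
Row offset from origin: ⌊(194 − 8) / 20⌋ = ⌊9.300⌋ = 9 → row 9

(9, E)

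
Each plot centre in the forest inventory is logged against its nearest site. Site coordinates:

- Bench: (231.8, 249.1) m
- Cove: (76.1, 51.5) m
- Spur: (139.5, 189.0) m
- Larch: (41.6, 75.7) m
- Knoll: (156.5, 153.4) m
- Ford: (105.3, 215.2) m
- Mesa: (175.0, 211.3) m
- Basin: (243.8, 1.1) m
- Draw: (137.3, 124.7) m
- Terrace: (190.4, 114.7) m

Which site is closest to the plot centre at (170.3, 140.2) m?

Squared distances to each site:
Bench: 15641.460; Cove: 16741.330; Spur: 3330.080; Larch: 20723.940; Knoll: 364.680; Ford: 9850.000; Mesa: 5077.300; Basin: 24751.060; Draw: 1329.250; Terrace: 1054.260.
Minimum at Knoll.

Knoll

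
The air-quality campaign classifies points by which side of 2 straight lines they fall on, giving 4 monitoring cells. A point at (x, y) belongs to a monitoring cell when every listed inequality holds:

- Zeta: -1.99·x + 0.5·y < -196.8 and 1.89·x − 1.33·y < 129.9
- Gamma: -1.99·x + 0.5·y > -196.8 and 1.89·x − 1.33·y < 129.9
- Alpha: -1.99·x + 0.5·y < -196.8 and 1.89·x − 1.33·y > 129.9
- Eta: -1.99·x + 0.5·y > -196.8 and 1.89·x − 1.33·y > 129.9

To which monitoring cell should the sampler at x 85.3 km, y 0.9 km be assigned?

-1.99·85.3 + 0.5·0.9 = -169.297, which is > -196.8
1.89·85.3 − 1.33·0.9 = 160.020, which is > 129.9
This sign pattern matches Eta.

Eta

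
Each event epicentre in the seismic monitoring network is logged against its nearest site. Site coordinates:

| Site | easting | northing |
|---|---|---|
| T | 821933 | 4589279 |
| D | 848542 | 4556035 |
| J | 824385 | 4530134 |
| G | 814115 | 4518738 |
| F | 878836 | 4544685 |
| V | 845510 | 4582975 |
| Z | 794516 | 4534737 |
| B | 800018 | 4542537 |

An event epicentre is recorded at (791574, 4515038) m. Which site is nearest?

Squared distances to each site:
T: 6433394962.000; D: 4926107033.000; J: 1304450937.000; G: 521786681.000; F: 8493601253.000; V: 7524528065.000; Z: 396705965.000; B: 827496137.000.
Minimum at Z.

Z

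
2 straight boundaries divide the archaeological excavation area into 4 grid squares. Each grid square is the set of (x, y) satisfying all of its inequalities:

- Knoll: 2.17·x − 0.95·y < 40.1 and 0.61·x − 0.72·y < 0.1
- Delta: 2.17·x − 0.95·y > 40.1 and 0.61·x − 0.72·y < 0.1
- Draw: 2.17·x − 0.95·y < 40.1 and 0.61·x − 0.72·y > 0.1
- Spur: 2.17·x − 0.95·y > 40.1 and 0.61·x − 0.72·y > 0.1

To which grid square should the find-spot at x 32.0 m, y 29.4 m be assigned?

2.17·32.0 − 0.95·29.4 = 41.510, which is > 40.1
0.61·32.0 − 0.72·29.4 = -1.648, which is < 0.1
This sign pattern matches Delta.

Delta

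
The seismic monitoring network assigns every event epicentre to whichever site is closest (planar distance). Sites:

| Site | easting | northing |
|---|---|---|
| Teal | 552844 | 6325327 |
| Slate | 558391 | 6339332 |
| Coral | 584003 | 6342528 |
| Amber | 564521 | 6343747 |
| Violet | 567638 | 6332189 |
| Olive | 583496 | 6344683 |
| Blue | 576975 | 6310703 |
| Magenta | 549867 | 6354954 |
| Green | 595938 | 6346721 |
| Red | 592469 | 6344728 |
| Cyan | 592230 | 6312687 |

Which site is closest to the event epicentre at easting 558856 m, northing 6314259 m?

Teal

Squared distances to each site:
Teal: 158644768.000; Slate: 628871554.000; Coral: 1431507970.000; Amber: 901634369.000; Violet: 398608424.000; Olive: 1532749376.000; Blue: 340943297.000; Magenta: 1736885146.000; Green: 2428856168.000; Red: 2058193730.000; Cyan: 1116295060.000.
Minimum at Teal.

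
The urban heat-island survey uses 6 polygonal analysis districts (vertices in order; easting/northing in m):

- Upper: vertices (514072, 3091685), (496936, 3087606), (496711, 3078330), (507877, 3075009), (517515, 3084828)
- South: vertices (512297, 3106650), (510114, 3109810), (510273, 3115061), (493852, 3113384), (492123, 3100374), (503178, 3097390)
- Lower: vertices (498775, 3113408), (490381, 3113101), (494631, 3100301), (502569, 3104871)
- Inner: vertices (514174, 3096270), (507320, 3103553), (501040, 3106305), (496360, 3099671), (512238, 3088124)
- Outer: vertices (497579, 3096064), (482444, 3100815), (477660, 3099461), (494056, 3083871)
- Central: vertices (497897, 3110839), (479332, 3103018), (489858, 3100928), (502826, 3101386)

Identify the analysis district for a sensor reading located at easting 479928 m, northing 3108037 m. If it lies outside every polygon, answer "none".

none

Cast a ray rightward from (479928, 3108037). For each polygon, the edges (by vertex number in listed order) whose endpoints lie on opposite sides of northing = 3108037, where each meets that height, and whether that is right or left of the point:
Upper: no edge straddles that height → 0 crossings.
South: 1–2 at easting≈511338.8 (right), 4–5 at easting≈493141.4 (right) → 2 crossings.
Lower: 2–3 at easting≈492062.4 (right), 4–1 at easting≈501162.0 (right) → 2 crossings.
Inner: no edge straddles that height → 0 crossings.
Outer: no edge straddles that height → 0 crossings.
Central: 1–2 at easting≈491245.8 (right), 4–1 at easting≈499358.0 (right) → 2 crossings.
All counts are even, so the point lies outside every listed polygon.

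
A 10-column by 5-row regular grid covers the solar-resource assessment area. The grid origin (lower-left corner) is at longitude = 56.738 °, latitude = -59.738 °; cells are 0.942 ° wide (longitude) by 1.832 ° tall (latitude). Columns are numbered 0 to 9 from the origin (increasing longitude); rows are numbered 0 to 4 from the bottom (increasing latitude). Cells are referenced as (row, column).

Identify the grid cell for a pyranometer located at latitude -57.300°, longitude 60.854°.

(1, 4)

Column index: ⌊(60.854 − 56.738) / 0.942⌋ = ⌊4.369⌋ = 4
Row offset from origin: ⌊(-57.300 − -59.738) / 1.832⌋ = ⌊1.331⌋ = 1 → row 1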